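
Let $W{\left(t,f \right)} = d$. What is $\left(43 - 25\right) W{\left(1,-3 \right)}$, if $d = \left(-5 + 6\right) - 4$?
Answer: $-54$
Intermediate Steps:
$d = -3$ ($d = 1 - 4 = -3$)
$W{\left(t,f \right)} = -3$
$\left(43 - 25\right) W{\left(1,-3 \right)} = \left(43 - 25\right) \left(-3\right) = 18 \left(-3\right) = -54$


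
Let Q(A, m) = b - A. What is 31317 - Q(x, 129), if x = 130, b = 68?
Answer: 31379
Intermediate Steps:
Q(A, m) = 68 - A
31317 - Q(x, 129) = 31317 - (68 - 1*130) = 31317 - (68 - 130) = 31317 - 1*(-62) = 31317 + 62 = 31379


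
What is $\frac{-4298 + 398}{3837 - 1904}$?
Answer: $- \frac{3900}{1933} \approx -2.0176$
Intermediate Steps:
$\frac{-4298 + 398}{3837 - 1904} = - \frac{3900}{1933}$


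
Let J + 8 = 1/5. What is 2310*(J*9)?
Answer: -162162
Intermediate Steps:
J = -39/5 (J = -8 + 1/5 = -8 + ⅕ = -39/5 ≈ -7.8000)
2310*(J*9) = 2310*(-39/5*9) = 2310*(-351/5) = -162162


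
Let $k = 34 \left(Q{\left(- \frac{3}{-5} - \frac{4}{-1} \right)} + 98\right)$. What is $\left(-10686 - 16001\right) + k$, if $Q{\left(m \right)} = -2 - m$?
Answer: $- \frac{117897}{5} \approx -23579.0$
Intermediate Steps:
$k = \frac{15538}{5}$ ($k = 34 \left(\left(-2 - \left(- \frac{3}{-5} - \frac{4}{-1}\right)\right) + 98\right) = 34 \left(\left(-2 - \left(\left(-3\right) \left(- \frac{1}{5}\right) - -4\right)\right) + 98\right) = 34 \left(\left(-2 - \left(\frac{3}{5} + 4\right)\right) + 98\right) = 34 \left(\left(-2 - \frac{23}{5}\right) + 98\right) = 34 \left(- \frac{33}{5} + 98\right) = 34 \cdot \frac{457}{5} = \frac{15538}{5} \approx 3107.6$)
$\left(-10686 - 16001\right) + k = \left(-10686 - 16001\right) + \frac{15538}{5} = -26687 + \frac{15538}{5} = - \frac{117897}{5}$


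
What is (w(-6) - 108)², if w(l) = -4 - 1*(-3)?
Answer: 11881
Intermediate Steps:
w(l) = -1 (w(l) = -4 + 3 = -1)
(w(-6) - 108)² = (-1 - 108)² = (-109)² = 11881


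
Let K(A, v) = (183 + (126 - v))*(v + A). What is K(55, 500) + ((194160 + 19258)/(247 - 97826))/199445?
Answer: -2063031535861693/19461643655 ≈ -1.0601e+5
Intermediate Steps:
K(A, v) = (309 - v)*(A + v)
K(55, 500) + ((194160 + 19258)/(247 - 97826))/199445 = (-1*500² + 309*55 + 309*500 - 1*55*500) + ((194160 + 19258)/(247 - 97826))/199445 = (-1*250000 + 16995 + 154500 - 27500) + (213418/(-97579))*(1/199445) = (-250000 + 16995 + 154500 - 27500) + (213418*(-1/97579))*(1/199445) = -106005 - 213418/97579*1/199445 = -106005 - 213418/19461643655 = -2063031535861693/19461643655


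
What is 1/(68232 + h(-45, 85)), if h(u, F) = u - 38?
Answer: 1/68149 ≈ 1.4674e-5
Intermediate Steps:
h(u, F) = -38 + u
1/(68232 + h(-45, 85)) = 1/(68232 + (-38 - 45)) = 1/(68232 - 83) = 1/68149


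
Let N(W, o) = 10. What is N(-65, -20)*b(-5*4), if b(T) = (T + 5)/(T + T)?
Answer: 15/4 ≈ 3.7500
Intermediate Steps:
b(T) = (5 + T)/(2*T) (b(T) = (5 + T)/((2*T)) = (5 + T)*(1/(2*T)) = (5 + T)/(2*T))
N(-65, -20)*b(-5*4) = 10*((5 - 5*4)/(2*((-5*4)))) = 10*((½)*(5 - 20)/(-20)) = 10*((½)*(-1/20)*(-15)) = 10*(3/8) = 15/4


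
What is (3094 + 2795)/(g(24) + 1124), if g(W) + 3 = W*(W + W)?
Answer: 5889/2273 ≈ 2.5909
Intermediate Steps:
g(W) = -3 + 2*W² (g(W) = -3 + W*(W + W) = -3 + W*(2*W) = -3 + 2*W²)
(3094 + 2795)/(g(24) + 1124) = (3094 + 2795)/((-3 + 2*24²) + 1124) = 5889/((-3 + 2*576) + 1124) = 5889/((-3 + 1152) + 1124) = 5889/(1149 + 1124) = 5889/2273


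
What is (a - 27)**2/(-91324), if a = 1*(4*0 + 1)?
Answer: -169/22831 ≈ -0.0074022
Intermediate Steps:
a = 1 (a = 1*(0 + 1) = 1*1 = 1)
(a - 27)**2/(-91324) = (1 - 27)**2/(-91324) = (-26)**2*(-1/91324) = 676*(-1/91324) = -169/22831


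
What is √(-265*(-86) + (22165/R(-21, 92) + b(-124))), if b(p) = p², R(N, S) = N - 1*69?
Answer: √1365110/6 ≈ 194.73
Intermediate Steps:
R(N, S) = -69 + N (R(N, S) = N - 69 = -69 + N)
√(-265*(-86) + (22165/R(-21, 92) + b(-124))) = √(-265*(-86) + (22165/(-69 - 21) + (-124)²)) = √(22790 + (22165/(-90) + 15376)) = √(22790 + (22165*(-1/90) + 15376)) = √(22790 + (-4433/18 + 15376)) = √(22790 + 272335/18) = √(682555/18) = √1365110/6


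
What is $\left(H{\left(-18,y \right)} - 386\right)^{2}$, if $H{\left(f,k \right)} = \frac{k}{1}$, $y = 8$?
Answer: $142884$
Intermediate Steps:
$H{\left(f,k \right)} = k$ ($H{\left(f,k \right)} = k 1 = k$)
$\left(H{\left(-18,y \right)} - 386\right)^{2} = \left(8 - 386\right)^{2} = \left(-378\right)^{2} = 142884$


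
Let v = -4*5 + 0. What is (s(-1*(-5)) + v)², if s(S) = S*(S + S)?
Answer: 900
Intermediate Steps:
s(S) = 2*S² (s(S) = S*(2*S) = 2*S²)
v = -20 (v = -20 + 0 = -20)
(s(-1*(-5)) + v)² = (2*(-1*(-5))² - 20)² = (2*5² - 20)² = (2*25 - 20)² = (50 - 20)² = 30² = 900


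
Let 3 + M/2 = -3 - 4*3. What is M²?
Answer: 1296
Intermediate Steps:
M = -36 (M = -6 + 2*(-3 - 4*3) = -6 + 2*(-3 - 12) = -6 + 2*(-15) = -6 - 30 = -36)
M² = (-36)² = 1296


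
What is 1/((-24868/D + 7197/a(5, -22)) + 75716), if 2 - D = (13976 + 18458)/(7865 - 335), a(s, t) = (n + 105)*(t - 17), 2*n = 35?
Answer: 3952585/341868720642 ≈ 1.1562e-5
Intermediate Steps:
n = 35/2 (n = (1/2)*35 = 35/2 ≈ 17.500)
a(s, t) = -4165/2 + 245*t/2 (a(s, t) = (35/2 + 105)*(t - 17) = 245*(-17 + t)/2 = -4165/2 + 245*t/2)
D = -8687/3765 (D = 2 - (13976 + 18458)/(7865 - 335) = 2 - 32434/7530 = 2 - 1*16217/3765 = 2 - 16217/3765 = -8687/3765 ≈ -2.3073)
1/((-24868/D + 7197/a(5, -22)) + 75716) = 1/((-24868/(-8687/3765) + 7197/(-4165/2 + (245/2)*(-22))) + 75716) = 1/((-24868*(-3765/8687) + 7197/(-4165/2 - 2695)) + 75716) = 1/((93628020/8687 + 7197/(-9555/2)) + 75716) = 1/((93628020/8687 + 7197*(-2/9555)) + 75716) = 1/((93628020/8687 - 4798/3185) + 75716) = 1/(42594794782/3952585 + 75716) = 1/(341868720642/3952585) = 3952585/341868720642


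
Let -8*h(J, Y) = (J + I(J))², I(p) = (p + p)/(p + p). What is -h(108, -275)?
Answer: 11881/8 ≈ 1485.1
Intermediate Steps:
I(p) = 1 (I(p) = (2*p)/((2*p)) = (2*p)*(1/(2*p)) = 1)
h(J, Y) = -(1 + J)²/8 (h(J, Y) = -(J + 1)²/8 = -(1 + J)²/8)
-h(108, -275) = -(-1)*(1 + 108)²/8 = -(-1)*109²/8 = -(-1)*11881/8 = -1*(-11881/8) = 11881/8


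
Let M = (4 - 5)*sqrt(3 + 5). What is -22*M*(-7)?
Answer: -308*sqrt(2) ≈ -435.58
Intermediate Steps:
M = -2*sqrt(2) (M = -sqrt(8) = -2*sqrt(2) ≈ -2.8284)
-22*M*(-7) = -(-44)*sqrt(2)*(-7) = (44*sqrt(2))*(-7) = -308*sqrt(2)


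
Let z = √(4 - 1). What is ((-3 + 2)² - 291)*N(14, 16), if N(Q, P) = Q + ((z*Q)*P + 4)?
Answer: -5220 - 64960*√3 ≈ -1.1773e+5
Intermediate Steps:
z = √3 ≈ 1.7320
N(Q, P) = 4 + Q + P*Q*√3 (N(Q, P) = Q + ((√3*Q)*P + 4) = Q + ((Q*√3)*P + 4) = Q + (P*Q*√3 + 4) = Q + (4 + P*Q*√3) = 4 + Q + P*Q*√3)
((-3 + 2)² - 291)*N(14, 16) = ((-3 + 2)² - 291)*(4 + 14 + 16*14*√3) = ((-1)² - 291)*(4 + 14 + 224*√3) = (1 - 291)*(18 + 224*√3) = -290*(18 + 224*√3) = -5220 - 64960*√3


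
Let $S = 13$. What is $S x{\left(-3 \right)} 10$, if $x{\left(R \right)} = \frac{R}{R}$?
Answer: $130$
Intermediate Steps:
$x{\left(R \right)} = 1$
$S x{\left(-3 \right)} 10 = 13 \cdot 1 \cdot 10 = 13 \cdot 10 = 130$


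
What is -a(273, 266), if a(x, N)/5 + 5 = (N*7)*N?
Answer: -2476435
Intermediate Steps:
a(x, N) = -25 + 35*N² (a(x, N) = -25 + 5*((N*7)*N) = -25 + 5*((7*N)*N) = -25 + 5*(7*N²) = -25 + 35*N²)
-a(273, 266) = -(-25 + 35*266²) = -(-25 + 35*70756) = -(-25 + 2476460) = -1*2476435 = -2476435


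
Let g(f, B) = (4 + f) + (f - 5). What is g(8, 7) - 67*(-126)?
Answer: 8457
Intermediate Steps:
g(f, B) = -1 + 2*f (g(f, B) = (4 + f) + (-5 + f) = -1 + 2*f)
g(8, 7) - 67*(-126) = (-1 + 2*8) - 67*(-126) = (-1 + 16) + 8442 = 15 + 8442 = 8457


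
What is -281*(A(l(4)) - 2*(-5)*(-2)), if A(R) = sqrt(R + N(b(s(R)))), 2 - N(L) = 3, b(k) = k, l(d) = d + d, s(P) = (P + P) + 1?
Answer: 5620 - 281*sqrt(7) ≈ 4876.5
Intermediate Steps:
s(P) = 1 + 2*P (s(P) = 2*P + 1 = 1 + 2*P)
l(d) = 2*d
N(L) = -1 (N(L) = 2 - 1*3 = 2 - 3 = -1)
A(R) = sqrt(-1 + R) (A(R) = sqrt(R - 1) = sqrt(-1 + R))
-281*(A(l(4)) - 2*(-5)*(-2)) = -281*(sqrt(-1 + 2*4) - 2*(-5)*(-2)) = -281*(sqrt(-1 + 8) - (-10)*(-2)) = -281*(sqrt(7) - 1*20) = -281*(sqrt(7) - 20) = -281*(-20 + sqrt(7)) = 5620 - 281*sqrt(7)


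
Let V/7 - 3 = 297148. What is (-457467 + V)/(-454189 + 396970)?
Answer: -1622590/57219 ≈ -28.358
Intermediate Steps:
V = 2080057 (V = 21 + 7*297148 = 21 + 2080036 = 2080057)
(-457467 + V)/(-454189 + 396970) = (-457467 + 2080057)/(-454189 + 396970) = 1622590/(-57219) = 1622590*(-1/57219) = -1622590/57219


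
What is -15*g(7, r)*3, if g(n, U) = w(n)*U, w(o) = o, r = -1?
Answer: 315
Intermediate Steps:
g(n, U) = U*n (g(n, U) = n*U = U*n)
-15*g(7, r)*3 = -(-15)*7*3 = -15*(-7)*3 = 105*3 = 315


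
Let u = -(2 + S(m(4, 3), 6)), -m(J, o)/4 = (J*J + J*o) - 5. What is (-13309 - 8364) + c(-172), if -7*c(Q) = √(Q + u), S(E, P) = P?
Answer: -21673 - 6*I*√5/7 ≈ -21673.0 - 1.9166*I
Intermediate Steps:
m(J, o) = 20 - 4*J² - 4*J*o (m(J, o) = -4*((J*J + J*o) - 5) = -4*((J² + J*o) - 5) = -4*(-5 + J² + J*o) = 20 - 4*J² - 4*J*o)
u = -8 (u = -(2 + 6) = -1*8 = -8)
c(Q) = -√(-8 + Q)/7 (c(Q) = -√(Q - 8)/7 = -√(-8 + Q)/7)
(-13309 - 8364) + c(-172) = (-13309 - 8364) - √(-8 - 172)/7 = -21673 - 6*I*√5/7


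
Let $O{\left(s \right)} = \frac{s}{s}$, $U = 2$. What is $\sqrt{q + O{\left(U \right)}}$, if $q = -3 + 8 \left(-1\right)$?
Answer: $i \sqrt{10} \approx 3.1623 i$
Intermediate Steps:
$O{\left(s \right)} = 1$
$q = -11$ ($q = -3 - 8 = -11$)
$\sqrt{q + O{\left(U \right)}} = \sqrt{-11 + 1} = \sqrt{-10} = i \sqrt{10}$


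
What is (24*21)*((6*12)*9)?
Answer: 326592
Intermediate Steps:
(24*21)*((6*12)*9) = 504*(72*9) = 504*648 = 326592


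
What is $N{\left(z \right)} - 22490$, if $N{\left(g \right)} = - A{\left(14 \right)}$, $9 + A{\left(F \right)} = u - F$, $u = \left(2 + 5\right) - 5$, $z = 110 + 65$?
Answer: $-22469$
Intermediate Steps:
$z = 175$
$u = 2$ ($u = 7 - 5 = 2$)
$A{\left(F \right)} = -7 - F$ ($A{\left(F \right)} = -9 - \left(-2 + F\right) = -7 - F$)
$N{\left(g \right)} = 21$ ($N{\left(g \right)} = - (-7 - 14) = \left(-1\right) \left(-21\right) = 21$)
$N{\left(z \right)} - 22490 = 21 - 22490 = -22469$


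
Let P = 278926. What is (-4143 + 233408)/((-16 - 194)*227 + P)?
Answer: 229265/231256 ≈ 0.99139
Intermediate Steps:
(-4143 + 233408)/((-16 - 194)*227 + P) = (-4143 + 233408)/((-16 - 194)*227 + 278926) = 229265/(-210*227 + 278926) = 229265/(-47670 + 278926) = 229265/231256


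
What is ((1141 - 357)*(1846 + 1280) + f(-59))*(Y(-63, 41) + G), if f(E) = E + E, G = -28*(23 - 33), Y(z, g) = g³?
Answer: 169588537866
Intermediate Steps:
G = 280 (G = -28*(-10) = 280)
f(E) = 2*E
((1141 - 357)*(1846 + 1280) + f(-59))*(Y(-63, 41) + G) = ((1141 - 357)*(1846 + 1280) + 2*(-59))*(41³ + 280) = (784*3126 - 118)*(68921 + 280) = (2450784 - 118)*69201 = 2450666*69201 = 169588537866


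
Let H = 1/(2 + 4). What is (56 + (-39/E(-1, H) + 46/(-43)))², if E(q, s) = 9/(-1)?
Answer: 58446025/16641 ≈ 3512.2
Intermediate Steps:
H = ⅙ (H = 1/6 = ⅙ ≈ 0.16667)
E(q, s) = -9 (E(q, s) = 9*(-1) = -9)
(56 + (-39/E(-1, H) + 46/(-43)))² = (56 + (-39/(-9) + 46/(-43)))² = (56 + (-39*(-⅑) + 46*(-1/43)))² = (56 + (13/3 - 46/43))² = (56 + 421/129)² = (7645/129)² = 58446025/16641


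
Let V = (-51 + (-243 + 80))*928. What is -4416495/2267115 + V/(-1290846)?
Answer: -175026133423/97549877643 ≈ -1.7942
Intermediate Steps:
V = -198592 (V = (-51 - 163)*928 = -214*928 = -198592)
-4416495/2267115 + V/(-1290846) = -4416495/2267115 - 198592/(-1290846) = -4416495*1/2267115 - 198592*(-1/1290846) = -294433/151141 + 99296/645423 = -175026133423/97549877643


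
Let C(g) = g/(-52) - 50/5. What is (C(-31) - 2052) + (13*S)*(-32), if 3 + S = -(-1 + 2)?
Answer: -20665/52 ≈ -397.40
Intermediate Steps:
S = -4 (S = -3 - (-1 + 2) = -3 - 1*1 = -3 - 1 = -4)
C(g) = -10 - g/52 (C(g) = g*(-1/52) - 50*⅕ = -g/52 - 10 = -10 - g/52)
(C(-31) - 2052) + (13*S)*(-32) = ((-10 - 1/52*(-31)) - 2052) + (13*(-4))*(-32) = ((-10 + 31/52) - 2052) - 52*(-32) = (-489/52 - 2052) + 1664 = -107193/52 + 1664 = -20665/52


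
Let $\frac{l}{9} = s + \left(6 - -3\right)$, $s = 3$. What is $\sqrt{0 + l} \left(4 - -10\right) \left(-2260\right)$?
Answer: $- 189840 \sqrt{3} \approx -3.2881 \cdot 10^{5}$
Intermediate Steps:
$l = 108$ ($l = 9 \left(3 + \left(6 - -3\right)\right) = 9 \left(3 + \left(6 + 3\right)\right) = 9 \left(3 + 9\right) = 9 \cdot 12 = 108$)
$\sqrt{0 + l} \left(4 - -10\right) \left(-2260\right) = \sqrt{0 + 108} \left(4 - -10\right) \left(-2260\right) = \sqrt{108} \left(4 + 10\right) \left(-2260\right) = 6 \sqrt{3} \cdot 14 \left(-2260\right) = 84 \sqrt{3} \left(-2260\right) = - 189840 \sqrt{3}$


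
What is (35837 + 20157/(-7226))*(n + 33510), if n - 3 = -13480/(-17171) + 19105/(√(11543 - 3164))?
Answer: 149009811611740015/124077646 + 4947010585525*√19/2883174 ≈ 1.2084e+9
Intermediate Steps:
n = 64993/17171 + 19105*√19/399 (n = 3 + (-13480/(-17171) + 19105/(√(11543 - 3164))) = 3 + (-13480*(-1/17171) + 19105/(√8379)) = 3 + (13480/17171 + 19105/((21*√19))) = 3 + (13480/17171 + 19105*(√19/399)) = 3 + (13480/17171 + 19105*√19/399) = 64993/17171 + 19105*√19/399 ≈ 212.50)
(35837 + 20157/(-7226))*(n + 33510) = (35837 + 20157/(-7226))*((64993/17171 + 19105*√19/399) + 33510) = (35837 + 20157*(-1/7226))*(575465203/17171 + 19105*√19/399) = (35837 - 20157/7226)*(575465203/17171 + 19105*√19/399) = 258938005*(575465203/17171 + 19105*√19/399)/7226 = 149009811611740015/124077646 + 4947010585525*√19/2883174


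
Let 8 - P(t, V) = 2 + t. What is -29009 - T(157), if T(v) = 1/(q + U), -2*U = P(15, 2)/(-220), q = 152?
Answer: -1939861279/66871 ≈ -29009.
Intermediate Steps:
P(t, V) = 6 - t (P(t, V) = 8 - (2 + t) = 8 + (-2 - t) = 6 - t)
U = -9/440 (U = -(6 - 1*15)/(2*(-220)) = -(6 - 15)*(-1)/(2*220) = -(-9)*(-1)/(2*220) = -½*9/220 = -9/440 ≈ -0.020455)
T(v) = 440/66871 (T(v) = 1/(152 - 9/440) = 1/(66871/440) = 440/66871)
-29009 - T(157) = -29009 - 1*440/66871 = -29009 - 440/66871 = -1939861279/66871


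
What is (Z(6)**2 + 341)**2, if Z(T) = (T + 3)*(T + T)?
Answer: 144120025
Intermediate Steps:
Z(T) = 2*T*(3 + T) (Z(T) = (3 + T)*(2*T) = 2*T*(3 + T))
(Z(6)**2 + 341)**2 = ((2*6*(3 + 6))**2 + 341)**2 = ((2*6*9)**2 + 341)**2 = (108**2 + 341)**2 = (11664 + 341)**2 = 12005**2 = 144120025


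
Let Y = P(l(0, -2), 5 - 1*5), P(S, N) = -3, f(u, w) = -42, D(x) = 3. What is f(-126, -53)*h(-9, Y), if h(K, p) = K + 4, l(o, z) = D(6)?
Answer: 210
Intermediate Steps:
l(o, z) = 3
Y = -3
h(K, p) = 4 + K
f(-126, -53)*h(-9, Y) = -42*(4 - 9) = -42*(-5) = 210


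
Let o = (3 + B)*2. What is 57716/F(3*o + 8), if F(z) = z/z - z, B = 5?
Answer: -57716/55 ≈ -1049.4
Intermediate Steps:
o = 16 (o = (3 + 5)*2 = 8*2 = 16)
F(z) = 1 - z
57716/F(3*o + 8) = 57716/(1 - (3*16 + 8)) = 57716/(1 - (48 + 8)) = 57716/(1 - 1*56) = 57716/(1 - 56) = 57716/(-55) = 57716*(-1/55) = -57716/55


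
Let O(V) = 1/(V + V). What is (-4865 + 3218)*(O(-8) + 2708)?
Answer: -71359569/16 ≈ -4.4600e+6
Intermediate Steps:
O(V) = 1/(2*V)
(-4865 + 3218)*(O(-8) + 2708) = (-4865 + 3218)*((½)/(-8) + 2708) = -1647*((½)*(-⅛) + 2708) = -1647*(-1/16 + 2708) = -1647*43327/16 = -71359569/16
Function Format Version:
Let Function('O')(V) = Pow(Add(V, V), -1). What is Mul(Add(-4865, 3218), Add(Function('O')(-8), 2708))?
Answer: Rational(-71359569, 16) ≈ -4.4600e+6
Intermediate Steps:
Function('O')(V) = Mul(Rational(1, 2), Pow(V, -1)) (Function('O')(V) = Pow(Mul(2, V), -1) = Mul(Rational(1, 2), Pow(V, -1)))
Mul(Add(-4865, 3218), Add(Function('O')(-8), 2708)) = Mul(Add(-4865, 3218), Add(Mul(Rational(1, 2), Pow(-8, -1)), 2708)) = Mul(-1647, Add(Mul(Rational(1, 2), Rational(-1, 8)), 2708)) = Mul(-1647, Add(Rational(-1, 16), 2708)) = Mul(-1647, Rational(43327, 16)) = Rational(-71359569, 16)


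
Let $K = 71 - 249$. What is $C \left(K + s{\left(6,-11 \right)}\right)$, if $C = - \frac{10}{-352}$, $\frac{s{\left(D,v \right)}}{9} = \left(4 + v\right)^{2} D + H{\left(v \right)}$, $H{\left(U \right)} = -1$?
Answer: $\frac{12295}{176} \approx 69.858$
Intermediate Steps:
$K = -178$
$s{\left(D,v \right)} = -9 + 9 D \left(4 + v\right)^{2}$ ($s{\left(D,v \right)} = 9 \left(\left(4 + v\right)^{2} D - 1\right) = 9 \left(D \left(4 + v\right)^{2} - 1\right) = 9 \left(-1 + D \left(4 + v\right)^{2}\right) = -9 + 9 D \left(4 + v\right)^{2}$)
$C = \frac{5}{176}$ ($C = \left(-10\right) \left(- \frac{1}{352}\right) = \frac{5}{176} \approx 0.028409$)
$C \left(K + s{\left(6,-11 \right)}\right) = \frac{5 \left(-178 - \left(9 - 54 \left(4 - 11\right)^{2}\right)\right)}{176} = \frac{5 \left(-178 - \left(9 - 54 \left(-7\right)^{2}\right)\right)}{176} = \frac{5 \left(-178 - \left(9 - 2646\right)\right)}{176} = \frac{5 \left(-178 + \left(-9 + 2646\right)\right)}{176} = \frac{5 \left(-178 + 2637\right)}{176} = \frac{5}{176} \cdot 2459 = \frac{12295}{176}$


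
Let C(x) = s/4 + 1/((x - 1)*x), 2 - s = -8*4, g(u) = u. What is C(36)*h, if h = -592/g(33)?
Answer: -1585228/10395 ≈ -152.50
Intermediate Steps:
s = 34 (s = 2 - (-8)*4 = 2 - 1*(-32) = 2 + 32 = 34)
C(x) = 17/2 + 1/(x*(-1 + x)) (C(x) = 34/4 + 1/((x - 1)*x) = 34*(¼) + 1/((-1 + x)*x) = 17/2 + 1/(x*(-1 + x)))
h = -592/33 ≈ -17.939
C(36)*h = ((½)*(2 - 17*36 + 17*36²)/(36*(-1 + 36)))*(-592/33) = ((½)*(1/36)*(2 - 612 + 17*1296)/35)*(-592/33) = ((½)*(1/36)*(1/35)*(2 - 612 + 22032))*(-592/33) = ((½)*(1/36)*(1/35)*21422)*(-592/33) = (10711/1260)*(-592/33) = -1585228/10395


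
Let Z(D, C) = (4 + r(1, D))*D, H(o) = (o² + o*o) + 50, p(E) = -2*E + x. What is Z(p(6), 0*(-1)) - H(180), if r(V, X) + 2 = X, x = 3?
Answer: -64787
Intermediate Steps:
p(E) = 3 - 2*E (p(E) = -2*E + 3 = 3 - 2*E)
r(V, X) = -2 + X
H(o) = 50 + 2*o² (H(o) = (o² + o²) + 50 = 2*o² + 50 = 50 + 2*o²)
Z(D, C) = D*(2 + D) (Z(D, C) = (4 + (-2 + D))*D = (2 + D)*D = D*(2 + D))
Z(p(6), 0*(-1)) - H(180) = (3 - 2*6)*(2 + (3 - 2*6)) - (50 + 2*180²) = (3 - 12)*(2 + (3 - 12)) - (50 + 2*32400) = -9*(2 - 9) - (50 + 64800) = -9*(-7) - 1*64850 = 63 - 64850 = -64787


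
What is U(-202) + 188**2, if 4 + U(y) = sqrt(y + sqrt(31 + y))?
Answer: 35340 + sqrt(-202 + 3*I*sqrt(19)) ≈ 35340.0 + 14.22*I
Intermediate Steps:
U(y) = -4 + sqrt(y + sqrt(31 + y))
U(-202) + 188**2 = (-4 + sqrt(-202 + sqrt(31 - 202))) + 188**2 = (-4 + sqrt(-202 + sqrt(-171))) + 35344 = (-4 + sqrt(-202 + 3*I*sqrt(19))) + 35344 = 35340 + sqrt(-202 + 3*I*sqrt(19))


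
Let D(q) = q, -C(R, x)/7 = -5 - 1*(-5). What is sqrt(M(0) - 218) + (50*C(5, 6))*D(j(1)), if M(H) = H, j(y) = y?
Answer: I*sqrt(218) ≈ 14.765*I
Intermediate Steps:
C(R, x) = 0 (C(R, x) = -7*(-5 - 1*(-5)) = -7*(-5 + 5) = -7*0 = 0)
sqrt(M(0) - 218) + (50*C(5, 6))*D(j(1)) = sqrt(0 - 218) + (50*0)*1 = sqrt(-218) + 0*1 = I*sqrt(218) + 0 = I*sqrt(218)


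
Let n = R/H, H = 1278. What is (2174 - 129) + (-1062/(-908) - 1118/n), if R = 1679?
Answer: 911048503/762266 ≈ 1195.2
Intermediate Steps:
n = 1679/1278 ≈ 1.3138
(2174 - 129) + (-1062/(-908) - 1118/n) = (2174 - 129) + (-1062/(-908) - 1118/1679/1278) = 2045 + (-1062*(-1/908) - 1118*1278/1679) = 2045 + (531/454 - 1428804/1679) = 2045 - 647785467/762266 = 911048503/762266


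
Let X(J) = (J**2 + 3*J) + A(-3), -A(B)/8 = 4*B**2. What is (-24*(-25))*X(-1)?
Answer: -174000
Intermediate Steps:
A(B) = -32*B**2
X(J) = -288 + J**2 + 3*J (X(J) = (J**2 + 3*J) - 32*(-3)**2 = (J**2 + 3*J) - 32*9 = (J**2 + 3*J) - 288 = -288 + J**2 + 3*J)
(-24*(-25))*X(-1) = (-24*(-25))*(-288 + (-1)**2 + 3*(-1)) = 600*(-288 + 1 - 3) = 600*(-290) = -174000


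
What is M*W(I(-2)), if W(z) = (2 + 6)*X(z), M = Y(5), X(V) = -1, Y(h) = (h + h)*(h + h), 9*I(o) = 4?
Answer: -800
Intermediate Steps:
I(o) = 4/9 (I(o) = (⅑)*4 = 4/9)
Y(h) = 4*h² (Y(h) = (2*h)*(2*h) = 4*h²)
M = 100 (M = 4*5² = 4*25 = 100)
W(z) = -8 (W(z) = (2 + 6)*(-1) = 8*(-1) = -8)
M*W(I(-2)) = 100*(-8) = -800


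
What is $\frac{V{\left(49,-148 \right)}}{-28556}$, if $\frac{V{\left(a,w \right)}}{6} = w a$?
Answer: $\frac{10878}{7139} \approx 1.5237$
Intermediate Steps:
$V{\left(a,w \right)} = 6 a w$ ($V{\left(a,w \right)} = 6 w a = 6 a w$)
$\frac{V{\left(49,-148 \right)}}{-28556} = \frac{6 \cdot 49 \left(-148\right)}{-28556} = \left(-43512\right) \left(- \frac{1}{28556}\right) = \frac{10878}{7139}$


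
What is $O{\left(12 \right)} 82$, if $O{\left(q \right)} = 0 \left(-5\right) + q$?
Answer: $984$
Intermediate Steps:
$O{\left(q \right)} = q$ ($O{\left(q \right)} = 0 + q = q$)
$O{\left(12 \right)} 82 = 12 \cdot 82 = 984$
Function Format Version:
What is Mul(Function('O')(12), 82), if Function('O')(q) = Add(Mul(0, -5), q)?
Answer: 984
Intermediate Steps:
Function('O')(q) = q (Function('O')(q) = Add(0, q) = q)
Mul(Function('O')(12), 82) = Mul(12, 82) = 984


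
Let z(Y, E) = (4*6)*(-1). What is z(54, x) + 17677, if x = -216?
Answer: 17653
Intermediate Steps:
z(Y, E) = -24 (z(Y, E) = 24*(-1) = -24)
z(54, x) + 17677 = -24 + 17677 = 17653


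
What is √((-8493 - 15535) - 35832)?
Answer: 2*I*√14965 ≈ 244.66*I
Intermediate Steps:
√((-8493 - 15535) - 35832) = √(-24028 - 35832) = √(-59860) = 2*I*√14965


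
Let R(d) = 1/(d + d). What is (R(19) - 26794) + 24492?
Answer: -87475/38 ≈ -2302.0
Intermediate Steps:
R(d) = 1/(2*d)
(R(19) - 26794) + 24492 = ((½)/19 - 26794) + 24492 = ((½)*(1/19) - 26794) + 24492 = (1/38 - 26794) + 24492 = -1018171/38 + 24492 = -87475/38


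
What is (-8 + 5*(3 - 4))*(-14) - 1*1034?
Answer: -852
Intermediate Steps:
(-8 + 5*(3 - 4))*(-14) - 1*1034 = (-8 + 5*(-1))*(-14) - 1034 = (-8 - 5)*(-14) - 1034 = -13*(-14) - 1034 = 182 - 1034 = -852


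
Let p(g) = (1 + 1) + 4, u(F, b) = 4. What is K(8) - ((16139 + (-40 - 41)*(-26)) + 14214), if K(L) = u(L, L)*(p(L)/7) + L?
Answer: -227133/7 ≈ -32448.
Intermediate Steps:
p(g) = 6 (p(g) = 2 + 4 = 6)
K(L) = 24/7 + L (K(L) = 4*(6/7) + L = 24/7 + L)
K(8) - ((16139 + (-40 - 41)*(-26)) + 14214) = (24/7 + 8) - ((16139 + (-40 - 41)*(-26)) + 14214) = 80/7 - ((16139 - 81*(-26)) + 14214) = 80/7 - ((16139 + 2106) + 14214) = 80/7 - (18245 + 14214) = 80/7 - 1*32459 = 80/7 - 32459 = -227133/7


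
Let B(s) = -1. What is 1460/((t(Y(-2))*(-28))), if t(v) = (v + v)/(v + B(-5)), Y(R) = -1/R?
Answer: 365/14 ≈ 26.071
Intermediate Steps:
t(v) = 2*v/(-1 + v) (t(v) = (v + v)/(v - 1) = (2*v)/(-1 + v) = 2*v/(-1 + v))
1460/((t(Y(-2))*(-28))) = 1460/(((2*(-1/(-2))/(-1 - 1/(-2)))*(-28))) = 1460/(((2*(-1*(-1/2))/(-1 - 1*(-1/2)))*(-28))) = 1460/(((2*(1/2)/(-1 + 1/2))*(-28))) = 1460/(((2*(1/2)/(-1/2))*(-28))) = 1460/(((2*(1/2)*(-2))*(-28))) = 1460/((-2*(-28))) = 1460/56 = 1460*(1/56) = 365/14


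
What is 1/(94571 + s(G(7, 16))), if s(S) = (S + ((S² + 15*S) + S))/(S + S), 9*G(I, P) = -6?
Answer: 6/567475 ≈ 1.0573e-5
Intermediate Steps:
G(I, P) = -⅔ (G(I, P) = (⅑)*(-6) = -⅔)
s(S) = (S² + 17*S)/(2*S) (s(S) = (S + (S² + 16*S))/((2*S)) = (S² + 17*S)*(1/(2*S)) = (S² + 17*S)/(2*S))
1/(94571 + s(G(7, 16))) = 1/(94571 + (17/2 + (½)*(-⅔))) = 1/(94571 + (17/2 - ⅓)) = 1/(94571 + 49/6) = 1/(567475/6) = 6/567475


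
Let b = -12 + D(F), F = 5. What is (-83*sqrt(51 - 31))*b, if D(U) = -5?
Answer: 2822*sqrt(5) ≈ 6310.2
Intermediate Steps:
b = -17 (b = -12 - 5 = -17)
(-83*sqrt(51 - 31))*b = -83*sqrt(51 - 31)*(-17) = -166*sqrt(5)*(-17) = 2822*sqrt(5)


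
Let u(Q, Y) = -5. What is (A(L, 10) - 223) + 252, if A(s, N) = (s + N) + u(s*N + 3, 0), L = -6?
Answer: 28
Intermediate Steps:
A(s, N) = -5 + N + s (A(s, N) = (s + N) - 5 = (N + s) - 5 = -5 + N + s)
(A(L, 10) - 223) + 252 = ((-5 + 10 - 6) - 223) + 252 = (-1 - 223) + 252 = -224 + 252 = 28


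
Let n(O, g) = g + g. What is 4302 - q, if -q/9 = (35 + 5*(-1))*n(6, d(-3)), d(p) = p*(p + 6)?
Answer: -558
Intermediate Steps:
d(p) = p*(6 + p)
n(O, g) = 2*g
q = 4860 (q = -9*(35 + 5*(-1))*2*(-3*(6 - 3)) = -9*(35 - 5)*2*(-3*3) = -270*2*(-9) = -270*(-18) = -9*(-540) = 4860)
4302 - q = 4302 - 1*4860 = 4302 - 4860 = -558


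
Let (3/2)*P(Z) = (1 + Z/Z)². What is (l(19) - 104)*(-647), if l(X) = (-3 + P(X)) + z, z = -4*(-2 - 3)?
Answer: 163691/3 ≈ 54564.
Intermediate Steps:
P(Z) = 8/3 (P(Z) = 2*(1 + Z/Z)²/3 = 2*(1 + 1)²/3 = (⅔)*2² = (⅔)*4 = 8/3)
z = 20 (z = -4*(-5) = 20)
l(X) = 59/3 (l(X) = (-3 + 8/3) + 20 = -⅓ + 20 = 59/3)
(l(19) - 104)*(-647) = (59/3 - 104)*(-647) = -253/3*(-647) = 163691/3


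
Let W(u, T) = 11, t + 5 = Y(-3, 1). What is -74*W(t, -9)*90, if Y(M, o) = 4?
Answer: -73260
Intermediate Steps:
t = -1 (t = -5 + 4 = -1)
-74*W(t, -9)*90 = -74*11*90 = -814*90 = -73260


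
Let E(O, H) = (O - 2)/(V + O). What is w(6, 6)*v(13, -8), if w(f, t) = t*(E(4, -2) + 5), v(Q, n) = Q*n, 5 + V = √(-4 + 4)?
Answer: -1872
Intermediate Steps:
V = -5 (V = -5 + √(-4 + 4) = -5 + √0 = -5 + 0 = -5)
E(O, H) = (-2 + O)/(-5 + O) (E(O, H) = (O - 2)/(-5 + O) = (-2 + O)/(-5 + O))
w(f, t) = 3*t (w(f, t) = t*((-2 + 4)/(-5 + 4) + 5) = t*(2/(-1) + 5) = t*(-1*2 + 5) = t*(-2 + 5) = t*3 = 3*t)
w(6, 6)*v(13, -8) = (3*6)*(13*(-8)) = 18*(-104) = -1872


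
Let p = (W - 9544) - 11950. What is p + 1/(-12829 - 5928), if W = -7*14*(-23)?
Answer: -360884681/18757 ≈ -19240.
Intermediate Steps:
W = 2254 (W = -98*(-23) = 2254)
p = -19240 (p = (2254 - 9544) - 11950 = -7290 - 11950 = -19240)
p + 1/(-12829 - 5928) = -19240 + 1/(-12829 - 5928) = -19240 + 1/(-18757) = -19240 - 1/18757 = -360884681/18757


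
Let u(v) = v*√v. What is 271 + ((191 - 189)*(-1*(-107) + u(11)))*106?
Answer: 22955 + 2332*√11 ≈ 30689.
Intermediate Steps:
u(v) = v^(3/2)
271 + ((191 - 189)*(-1*(-107) + u(11)))*106 = 271 + ((191 - 189)*(-1*(-107) + 11^(3/2)))*106 = 271 + (2*(107 + 11*√11))*106 = 271 + (214 + 22*√11)*106 = 271 + (22684 + 2332*√11) = 22955 + 2332*√11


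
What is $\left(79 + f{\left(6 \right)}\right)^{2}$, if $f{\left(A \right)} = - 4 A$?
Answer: $3025$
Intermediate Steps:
$\left(79 + f{\left(6 \right)}\right)^{2} = \left(79 - 24\right)^{2} = 55^{2} = 3025$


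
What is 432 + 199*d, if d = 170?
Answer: 34262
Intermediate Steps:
432 + 199*d = 432 + 199*170 = 432 + 33830 = 34262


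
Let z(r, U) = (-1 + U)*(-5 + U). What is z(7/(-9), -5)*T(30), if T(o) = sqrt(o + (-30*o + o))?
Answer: 120*I*sqrt(210) ≈ 1739.0*I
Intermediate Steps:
T(o) = 2*sqrt(7)*sqrt(-o) (T(o) = sqrt(o - 29*o) = sqrt(-28*o) = 2*sqrt(7)*sqrt(-o))
z(7/(-9), -5)*T(30) = (5 + (-5)**2 - 6*(-5))*(2*sqrt(7)*sqrt(-1*30)) = (5 + 25 + 30)*(2*sqrt(7)*sqrt(-30)) = 60*(2*sqrt(7)*(I*sqrt(30))) = 60*(2*I*sqrt(210)) = 120*I*sqrt(210)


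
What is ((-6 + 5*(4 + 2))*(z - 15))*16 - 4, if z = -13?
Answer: -10756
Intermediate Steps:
((-6 + 5*(4 + 2))*(z - 15))*16 - 4 = ((-6 + 5*(4 + 2))*(-13 - 15))*16 - 4 = ((-6 + 5*6)*(-28))*16 - 4 = ((-6 + 30)*(-28))*16 - 4 = (24*(-28))*16 - 4 = -672*16 - 4 = -10752 - 4 = -10756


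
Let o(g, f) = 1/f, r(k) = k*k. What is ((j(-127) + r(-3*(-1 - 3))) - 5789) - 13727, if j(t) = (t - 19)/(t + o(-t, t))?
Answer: -156225909/8065 ≈ -19371.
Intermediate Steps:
r(k) = k²
j(t) = (-19 + t)/(t + 1/t) (j(t) = (t - 19)/(t + 1/t) = (-19 + t)/(t + 1/t))
((j(-127) + r(-3*(-1 - 3))) - 5789) - 13727 = ((-127*(-19 - 127)/(1 + (-127)²) + (-3*(-1 - 3))²) - 5789) - 13727 = ((-127*(-146)/(1 + 16129) + (-3*(-4))²) - 5789) - 13727 = ((-127*(-146)/16130 + 12²) - 5789) - 13727 = ((-127*1/16130*(-146) + 144) - 5789) - 13727 = ((9271/8065 + 144) - 5789) - 13727 = (1170631/8065 - 5789) - 13727 = -45517654/8065 - 13727 = -156225909/8065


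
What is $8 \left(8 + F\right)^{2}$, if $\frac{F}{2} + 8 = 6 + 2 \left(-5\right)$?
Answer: $2048$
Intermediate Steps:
$F = -24$ ($F = -16 + 2 \left(6 + 2 \left(-5\right)\right) = -16 + 2 \left(6 - 10\right) = -16 + 2 \left(-4\right) = -16 - 8 = -24$)
$8 \left(8 + F\right)^{2} = 8 \left(8 - 24\right)^{2} = 8 \left(-16\right)^{2} = 8 \cdot 256 = 2048$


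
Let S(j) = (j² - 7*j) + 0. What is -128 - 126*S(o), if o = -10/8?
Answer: -11419/8 ≈ -1427.4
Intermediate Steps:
o = -5/4 (o = -10*⅛ = -5/4 ≈ -1.2500)
S(j) = j² - 7*j
-128 - 126*S(o) = -128 - (-315)*(-7 - 5/4)/2 = -128 - (-315)*(-33)/(2*4) = -128 - 126*165/16 = -128 - 10395/8 = -11419/8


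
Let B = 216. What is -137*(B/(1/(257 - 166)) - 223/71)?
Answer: -191163361/71 ≈ -2.6924e+6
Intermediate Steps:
-137*(B/(1/(257 - 166)) - 223/71) = -137*(216/(1/(257 - 166)) - 223/71) = -137*(216/(1/91) - 223*1/71) = -137*(216/(1/91) - 223/71) = -137*(216*91 - 223/71) = -137*(19656 - 223/71) = -137*1395353/71 = -191163361/71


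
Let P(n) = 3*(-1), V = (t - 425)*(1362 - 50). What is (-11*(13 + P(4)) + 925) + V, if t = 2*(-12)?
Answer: -588273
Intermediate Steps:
t = -24
V = -589088 (V = (-24 - 425)*(1362 - 50) = -449*1312 = -589088)
P(n) = -3
(-11*(13 + P(4)) + 925) + V = (-11*(13 - 3) + 925) - 589088 = (-11*10 + 925) - 589088 = (-110 + 925) - 589088 = 815 - 589088 = -588273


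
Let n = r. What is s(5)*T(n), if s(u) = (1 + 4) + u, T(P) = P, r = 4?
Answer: 40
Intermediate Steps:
n = 4
s(u) = 5 + u
s(5)*T(n) = (5 + 5)*4 = 10*4 = 40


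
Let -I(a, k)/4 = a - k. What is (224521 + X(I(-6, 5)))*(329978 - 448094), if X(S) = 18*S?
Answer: -26613070308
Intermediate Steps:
I(a, k) = -4*a + 4*k (I(a, k) = -4*(a - k) = -4*a + 4*k)
(224521 + X(I(-6, 5)))*(329978 - 448094) = (224521 + 18*(-4*(-6) + 4*5))*(329978 - 448094) = (224521 + 18*(24 + 20))*(-118116) = (224521 + 18*44)*(-118116) = (224521 + 792)*(-118116) = 225313*(-118116) = -26613070308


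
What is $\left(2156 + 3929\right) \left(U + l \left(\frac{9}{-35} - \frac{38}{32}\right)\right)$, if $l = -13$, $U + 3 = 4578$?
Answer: $\frac{3130753189}{112} \approx 2.7953 \cdot 10^{7}$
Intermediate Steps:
$U = 4575$ ($U = -3 + 4578 = 4575$)
$\left(2156 + 3929\right) \left(U + l \left(\frac{9}{-35} - \frac{38}{32}\right)\right) = \left(2156 + 3929\right) \left(4575 - 13 \left(\frac{9}{-35} - \frac{38}{32}\right)\right) = 6085 \left(4575 - 13 \left(9 \left(- \frac{1}{35}\right) - \frac{19}{16}\right)\right) = 6085 \left(4575 - 13 \left(- \frac{9}{35} - \frac{19}{16}\right)\right) = 6085 \left(4575 - - \frac{10517}{560}\right) = 6085 \left(4575 + \frac{10517}{560}\right) = 6085 \cdot \frac{2572517}{560} = \frac{3130753189}{112}$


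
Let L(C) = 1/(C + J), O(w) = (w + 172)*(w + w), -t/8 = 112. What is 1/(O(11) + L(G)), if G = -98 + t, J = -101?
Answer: 1095/4408469 ≈ 0.00024839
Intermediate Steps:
t = -896 (t = -8*112 = -896)
O(w) = 2*w*(172 + w) (O(w) = (172 + w)*(2*w) = 2*w*(172 + w))
G = -994 (G = -98 - 896 = -994)
L(C) = 1/(-101 + C) (L(C) = 1/(C - 101) = 1/(-101 + C))
1/(O(11) + L(G)) = 1/(2*11*(172 + 11) + 1/(-101 - 994)) = 1/(2*11*183 + 1/(-1095)) = 1/(4026 - 1/1095) = 1/(4408469/1095) = 1095/4408469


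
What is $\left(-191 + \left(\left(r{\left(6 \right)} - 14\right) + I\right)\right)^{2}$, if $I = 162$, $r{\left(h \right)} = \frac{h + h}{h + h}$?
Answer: $1764$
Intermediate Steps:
$r{\left(h \right)} = 1$ ($r{\left(h \right)} = \frac{2 h}{2 h} = 2 h \frac{1}{2 h} = 1$)
$\left(-191 + \left(\left(r{\left(6 \right)} - 14\right) + I\right)\right)^{2} = \left(-191 + \left(\left(1 - 14\right) + 162\right)\right)^{2} = \left(-191 + \left(-13 + 162\right)\right)^{2} = \left(-191 + 149\right)^{2} = \left(-42\right)^{2} = 1764$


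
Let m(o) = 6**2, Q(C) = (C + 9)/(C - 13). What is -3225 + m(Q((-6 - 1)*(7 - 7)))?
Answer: -3189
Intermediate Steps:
Q(C) = (9 + C)/(-13 + C)
m(o) = 36
-3225 + m(Q((-6 - 1)*(7 - 7))) = -3225 + 36 = -3189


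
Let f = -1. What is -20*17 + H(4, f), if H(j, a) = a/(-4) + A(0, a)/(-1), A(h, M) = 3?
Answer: -1371/4 ≈ -342.75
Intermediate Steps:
H(j, a) = -3 - a/4 (H(j, a) = a/(-4) + 3/(-1) = a*(-¼) + 3*(-1) = -a/4 - 3 = -3 - a/4)
-20*17 + H(4, f) = -20*17 + (-3 - ¼*(-1)) = -340 + (-3 + ¼) = -340 - 11/4 = -1371/4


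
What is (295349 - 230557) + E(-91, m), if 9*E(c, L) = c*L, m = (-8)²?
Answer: 577304/9 ≈ 64145.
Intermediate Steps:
m = 64
E(c, L) = L*c/9 (E(c, L) = (c*L)/9 = (L*c)/9 = L*c/9)
(295349 - 230557) + E(-91, m) = (295349 - 230557) + (⅑)*64*(-91) = 64792 - 5824/9 = 577304/9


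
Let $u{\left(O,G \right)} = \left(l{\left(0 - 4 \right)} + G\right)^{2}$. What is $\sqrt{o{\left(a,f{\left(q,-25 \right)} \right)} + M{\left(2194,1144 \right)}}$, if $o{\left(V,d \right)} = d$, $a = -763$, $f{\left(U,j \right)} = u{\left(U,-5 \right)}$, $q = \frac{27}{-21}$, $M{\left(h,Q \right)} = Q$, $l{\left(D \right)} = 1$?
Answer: $2 \sqrt{290} \approx 34.059$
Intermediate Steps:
$u{\left(O,G \right)} = \left(1 + G\right)^{2}$
$q = - \frac{9}{7}$ ($q = 27 \left(- \frac{1}{21}\right) = - \frac{9}{7} \approx -1.2857$)
$f{\left(U,j \right)} = 16$ ($f{\left(U,j \right)} = \left(1 - 5\right)^{2} = \left(-4\right)^{2} = 16$)
$\sqrt{o{\left(a,f{\left(q,-25 \right)} \right)} + M{\left(2194,1144 \right)}} = \sqrt{16 + 1144} = \sqrt{1160} = 2 \sqrt{290}$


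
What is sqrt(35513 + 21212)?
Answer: 5*sqrt(2269) ≈ 238.17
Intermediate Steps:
sqrt(35513 + 21212) = sqrt(56725) = 5*sqrt(2269)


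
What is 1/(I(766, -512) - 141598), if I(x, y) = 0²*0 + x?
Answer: -1/140832 ≈ -7.1007e-6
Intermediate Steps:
I(x, y) = x (I(x, y) = 0*0 + x = 0 + x = x)
1/(I(766, -512) - 141598) = 1/(766 - 141598) = 1/(-140832) = -1/140832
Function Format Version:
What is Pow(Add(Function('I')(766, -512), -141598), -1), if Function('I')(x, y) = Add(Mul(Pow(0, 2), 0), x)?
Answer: Rational(-1, 140832) ≈ -7.1007e-6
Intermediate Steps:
Function('I')(x, y) = x (Function('I')(x, y) = Add(Mul(0, 0), x) = Add(0, x) = x)
Pow(Add(Function('I')(766, -512), -141598), -1) = Pow(Add(766, -141598), -1) = Pow(-140832, -1) = Rational(-1, 140832)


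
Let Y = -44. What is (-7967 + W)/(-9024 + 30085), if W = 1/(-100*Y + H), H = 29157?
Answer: -267348618/706743977 ≈ -0.37828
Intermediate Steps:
W = 1/33557 (W = 1/(-100*(-44) + 29157) = 1/(4400 + 29157) = 1/33557 ≈ 2.9800e-5)
(-7967 + W)/(-9024 + 30085) = (-7967 + 1/33557)/(-9024 + 30085) = -267348618/33557/21061 = -267348618/33557*1/21061 = -267348618/706743977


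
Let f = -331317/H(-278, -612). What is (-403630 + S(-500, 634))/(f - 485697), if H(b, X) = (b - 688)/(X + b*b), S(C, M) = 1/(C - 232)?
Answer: -6795514703/434556222012 ≈ -0.015638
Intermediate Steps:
S(C, M) = 1/(-232 + C)
H(b, X) = (-688 + b)/(X + b²)
f = 604827072/23 (f = -331317*(-612 + (-278)²)/(-688 - 278) = -331317/(-966/(-612 + 77284)) = -331317/(-966/76672) = -331317/((1/76672)*(-966)) = -331317/(-483/38336) = -331317*(-38336/483) = 604827072/23 ≈ 2.6297e+7)
(-403630 + S(-500, 634))/(f - 485697) = (-403630 + 1/(-232 - 500))/(604827072/23 - 485697) = (-403630 + 1/(-732))/(593656041/23) = (-403630 - 1/732)*(23/593656041) = -295457161/732*23/593656041 = -6795514703/434556222012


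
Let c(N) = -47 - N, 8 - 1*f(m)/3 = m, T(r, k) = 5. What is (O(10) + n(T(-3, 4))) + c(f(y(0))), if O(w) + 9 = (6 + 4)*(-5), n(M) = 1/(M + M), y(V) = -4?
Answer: -1419/10 ≈ -141.90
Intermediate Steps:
f(m) = 24 - 3*m
n(M) = 1/(2*M)
O(w) = -59 (O(w) = -9 + (6 + 4)*(-5) = -9 + 10*(-5) = -9 - 50 = -59)
(O(10) + n(T(-3, 4))) + c(f(y(0))) = (-59 + (½)/5) + (-47 - (24 - 3*(-4))) = (-59 + (½)*(⅕)) + (-47 - (24 + 12)) = (-59 + ⅒) + (-47 - 1*36) = -589/10 + (-47 - 36) = -589/10 - 83 = -1419/10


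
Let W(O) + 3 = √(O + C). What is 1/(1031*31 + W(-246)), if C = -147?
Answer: 31958/1021314157 - I*√393/1021314157 ≈ 3.1291e-5 - 1.9411e-8*I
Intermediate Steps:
W(O) = -3 + √(-147 + O) (W(O) = -3 + √(O - 147) = -3 + √(-147 + O))
1/(1031*31 + W(-246)) = 1/(1031*31 + (-3 + √(-147 - 246))) = 1/(31961 + (-3 + √(-393))) = 1/(31961 + (-3 + I*√393)) = 1/(31958 + I*√393)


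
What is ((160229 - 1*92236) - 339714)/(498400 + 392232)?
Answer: -1667/5464 ≈ -0.30509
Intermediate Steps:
((160229 - 1*92236) - 339714)/(498400 + 392232) = ((160229 - 92236) - 339714)/890632 = (67993 - 339714)*(1/890632) = -271721*1/890632 = -1667/5464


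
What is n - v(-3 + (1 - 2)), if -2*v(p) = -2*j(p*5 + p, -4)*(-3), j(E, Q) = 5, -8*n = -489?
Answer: 609/8 ≈ 76.125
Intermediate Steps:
n = 489/8 (n = -1/8*(-489) = 489/8 ≈ 61.125)
v(p) = -15 (v(p) = -(-2*5)*(-3)/2 = -(-5)*(-3) = -1/2*30 = -15)
n - v(-3 + (1 - 2)) = 489/8 - 1*(-15) = 489/8 + 15 = 609/8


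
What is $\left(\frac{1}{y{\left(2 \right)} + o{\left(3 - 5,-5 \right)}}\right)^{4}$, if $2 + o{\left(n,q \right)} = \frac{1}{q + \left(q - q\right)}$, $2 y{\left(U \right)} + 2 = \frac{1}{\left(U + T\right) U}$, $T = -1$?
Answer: $\frac{160000}{12117361} \approx 0.013204$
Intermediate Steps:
$y{\left(U \right)} = -1 + \frac{1}{2 U \left(-1 + U\right)}$ ($y{\left(U \right)} = -1 + \frac{\frac{1}{U - 1} \frac{1}{U}}{2} = -1 + \frac{\frac{1}{-1 + U} \frac{1}{U}}{2} = -1 + \frac{\frac{1}{U} \frac{1}{-1 + U}}{2} = -1 + \frac{1}{2 U \left(-1 + U\right)}$)
$o{\left(n,q \right)} = -2 + \frac{1}{q}$ ($o{\left(n,q \right)} = -2 + \frac{1}{q + \left(q - q\right)} = -2 + \frac{1}{q + 0} = -2 + \frac{1}{q}$)
$\left(\frac{1}{y{\left(2 \right)} + o{\left(3 - 5,-5 \right)}}\right)^{4} = \left(\frac{1}{\frac{\frac{1}{2} + 2 - 2^{2}}{2 \left(-1 + 2\right)} - \left(2 - \frac{1}{-5}\right)}\right)^{4} = \left(\frac{1}{\frac{\frac{1}{2} + 2 - 4}{2 \cdot 1} - \frac{11}{5}}\right)^{4} = \left(\frac{1}{\frac{1}{2} \cdot 1 \left(\frac{1}{2} + 2 - 4\right) - \frac{11}{5}}\right)^{4} = \left(\frac{1}{\frac{1}{2} \cdot 1 \left(- \frac{3}{2}\right) - \frac{11}{5}}\right)^{4} = \left(\frac{1}{- \frac{3}{4} - \frac{11}{5}}\right)^{4} = \left(\frac{1}{- \frac{59}{20}}\right)^{4} = \left(- \frac{20}{59}\right)^{4} = \frac{160000}{12117361}$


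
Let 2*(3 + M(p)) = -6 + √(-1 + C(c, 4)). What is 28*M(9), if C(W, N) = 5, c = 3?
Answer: -140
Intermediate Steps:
M(p) = -5 (M(p) = -3 + (-6 + √(-1 + 5))/2 = -3 + (-6 + √4)/2 = -3 + (-6 + 2)/2 = -3 + (½)*(-4) = -3 - 2 = -5)
28*M(9) = 28*(-5) = -140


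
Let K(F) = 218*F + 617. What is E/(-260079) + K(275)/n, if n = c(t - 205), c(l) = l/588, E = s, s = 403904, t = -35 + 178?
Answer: -4631160730166/8062449 ≈ -5.7441e+5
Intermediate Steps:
t = 143
K(F) = 617 + 218*F
E = 403904
c(l) = l/588 (c(l) = l*(1/588) = l/588)
n = -31/294 (n = (143 - 205)/588 = (1/588)*(-62) = -31/294 ≈ -0.10544)
E/(-260079) + K(275)/n = 403904/(-260079) + (617 + 218*275)/(-31/294) = 403904*(-1/260079) + (617 + 59950)*(-294/31) = -403904/260079 + 60567*(-294/31) = -403904/260079 - 17806698/31 = -4631160730166/8062449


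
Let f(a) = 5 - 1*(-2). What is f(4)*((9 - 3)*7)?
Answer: 294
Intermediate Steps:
f(a) = 7 (f(a) = 5 + 2 = 7)
f(4)*((9 - 3)*7) = 7*((9 - 3)*7) = 7*(6*7) = 7*42 = 294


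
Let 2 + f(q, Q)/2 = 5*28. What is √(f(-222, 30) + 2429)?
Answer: √2705 ≈ 52.010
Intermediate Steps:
f(q, Q) = 276 (f(q, Q) = -4 + 2*(5*28) = -4 + 2*140 = -4 + 280 = 276)
√(f(-222, 30) + 2429) = √(276 + 2429) = √2705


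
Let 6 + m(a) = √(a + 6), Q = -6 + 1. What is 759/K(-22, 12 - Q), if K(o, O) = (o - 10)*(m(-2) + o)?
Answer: 759/832 ≈ 0.91226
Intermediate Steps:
Q = -5
m(a) = -6 + √(6 + a) (m(a) = -6 + √(a + 6) = -6 + √(6 + a))
K(o, O) = (-10 + o)*(-4 + o) (K(o, O) = (o - 10)*((-6 + √(6 - 2)) + o) = (-10 + o)*((-6 + √4) + o) = (-10 + o)*((-6 + 2) + o) = (-10 + o)*(-4 + o))
759/K(-22, 12 - Q) = 759/(40 + (-22)² - 14*(-22)) = 759/(40 + 484 + 308) = 759/832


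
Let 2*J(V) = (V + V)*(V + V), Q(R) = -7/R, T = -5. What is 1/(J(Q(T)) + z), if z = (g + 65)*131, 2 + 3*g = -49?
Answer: 25/157298 ≈ 0.00015893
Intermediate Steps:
g = -17 (g = -⅔ + (⅓)*(-49) = -⅔ - 49/3 = -17)
J(V) = 2*V² (J(V) = ((V + V)*(V + V))/2 = ((2*V)*(2*V))/2 = (4*V²)/2 = 2*V²)
z = 6288 (z = (-17 + 65)*131 = 48*131 = 6288)
1/(J(Q(T)) + z) = 1/(2*(-7/(-5))² + 6288) = 1/(2*(-7*(-⅕))² + 6288) = 1/(2*(7/5)² + 6288) = 1/(2*(49/25) + 6288) = 1/(98/25 + 6288) = 1/(157298/25) = 25/157298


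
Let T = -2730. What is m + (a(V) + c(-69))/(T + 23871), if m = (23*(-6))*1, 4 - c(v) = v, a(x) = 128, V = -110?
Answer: -972419/7047 ≈ -137.99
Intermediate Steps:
c(v) = 4 - v
m = -138 (m = -138*1 = -138)
m + (a(V) + c(-69))/(T + 23871) = -138 + (128 + (4 - 1*(-69)))/(-2730 + 23871) = -138 + (128 + (4 + 69))/21141 = -138 + (128 + 73)*(1/21141) = -138 + 201*(1/21141) = -138 + 67/7047 = -972419/7047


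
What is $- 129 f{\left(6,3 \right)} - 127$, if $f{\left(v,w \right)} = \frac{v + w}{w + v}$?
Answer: $-256$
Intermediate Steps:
$f{\left(v,w \right)} = 1$ ($f{\left(v,w \right)} = \frac{v + w}{v + w} = 1$)
$- 129 f{\left(6,3 \right)} - 127 = \left(-129\right) 1 - 127 = -129 - 127 = -256$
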